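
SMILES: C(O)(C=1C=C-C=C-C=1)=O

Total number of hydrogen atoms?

Hydrogens are implicit in SMILES; fill each atom to its normal valence:
  5 × C (aromatic): 1 H each → 5
  1 × C (aromatic): no H
  1 × C: no H
  1 × O: 1 H
  1 × O: no H
  Total hydrogens = 6.

6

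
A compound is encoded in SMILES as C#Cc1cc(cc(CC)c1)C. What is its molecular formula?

C11H12

Heavy atoms from the SMILES: 11 C.
Implicit hydrogens by atom environment:
  3 × C (aromatic): 1 H each → 3
  3 × C (aromatic): no H
  2 × C: 3 H each → 6
  1 × C: 2 H
  1 × C: 1 H
  1 × C: no H
  Total hydrogens = 12.
Molecular formula: C11H12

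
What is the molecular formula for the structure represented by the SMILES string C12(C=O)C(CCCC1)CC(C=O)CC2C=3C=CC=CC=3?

Heavy atoms from the SMILES: 18 C, 2 O.
Implicit hydrogens by atom environment:
  6 × C: 2 H each → 12
  5 × C: 1 H each → 5
  5 × C (aromatic): 1 H each → 5
  2 × O: no H
  1 × C: no H
  1 × C (aromatic): no H
  Total hydrogens = 22.
Molecular formula: C18H22O2

C18H22O2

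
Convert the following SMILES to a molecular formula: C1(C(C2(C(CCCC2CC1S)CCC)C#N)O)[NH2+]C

Heavy atoms from the SMILES: 15 C, 2 N, 1 O, 1 S.
Implicit hydrogens by atom environment:
  6 × C: 2 H each → 12
  5 × C: 1 H each → 5
  2 × C: 3 H each → 6
  2 × C: no H
  1 × N (charge +1): 2 H
  1 × N: no H
  1 × O: 1 H
  1 × S: 1 H
  Total hydrogens = 27.
Net charge +1.
Molecular formula: C15H27N2OS+

C15H27N2OS+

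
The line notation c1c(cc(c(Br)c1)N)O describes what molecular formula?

C6H6BrNO

Heavy atoms from the SMILES: 1 Br, 6 C, 1 N, 1 O.
Implicit hydrogens by atom environment:
  3 × C (aromatic): 1 H each → 3
  3 × C (aromatic): no H
  1 × Br: no H
  1 × N: 2 H
  1 × O: 1 H
  Total hydrogens = 6.
Molecular formula: C6H6BrNO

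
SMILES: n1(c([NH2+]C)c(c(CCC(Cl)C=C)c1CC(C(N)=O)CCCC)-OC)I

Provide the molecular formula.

C18H30ClIN3O2+

Heavy atoms from the SMILES: 18 C, 1 Cl, 1 I, 3 N, 2 O.
Implicit hydrogens by atom environment:
  7 × C: 2 H each → 14
  4 × C (aromatic): no H
  3 × C: 3 H each → 9
  3 × C: 1 H each → 3
  2 × O: no H
  1 × C: no H
  1 × Cl: no H
  1 × I: no H
  1 × N: 2 H
  1 × N (charge +1): 2 H
  1 × N (aromatic): no H
  Total hydrogens = 30.
Net charge +1.
Molecular formula: C18H30ClIN3O2+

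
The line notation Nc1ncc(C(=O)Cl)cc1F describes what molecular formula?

C6H4ClFN2O

Heavy atoms from the SMILES: 6 C, 1 Cl, 1 F, 2 N, 1 O.
Implicit hydrogens by atom environment:
  3 × C (aromatic): no H
  2 × C (aromatic): 1 H each → 2
  1 × C: no H
  1 × Cl: no H
  1 × F: no H
  1 × N: 2 H
  1 × N (aromatic): no H
  1 × O: no H
  Total hydrogens = 4.
Molecular formula: C6H4ClFN2O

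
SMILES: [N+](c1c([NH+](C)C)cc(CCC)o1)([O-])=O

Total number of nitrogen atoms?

The symbol for nitrogen appears 2 times in the SMILES.

2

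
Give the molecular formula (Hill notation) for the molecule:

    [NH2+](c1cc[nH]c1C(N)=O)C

Heavy atoms from the SMILES: 6 C, 3 N, 1 O.
Implicit hydrogens by atom environment:
  2 × C (aromatic): 1 H each → 2
  2 × C (aromatic): no H
  1 × C: 3 H
  1 × C: no H
  1 × N (charge +1): 2 H
  1 × N: 2 H
  1 × N (aromatic): 1 H
  1 × O: no H
  Total hydrogens = 10.
Net charge +1.
Molecular formula: C6H10N3O+

C6H10N3O+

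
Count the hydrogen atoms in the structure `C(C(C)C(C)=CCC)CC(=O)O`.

18

Hydrogens are implicit in SMILES; fill each atom to its normal valence:
  3 × C: 3 H each → 9
  3 × C: 2 H each → 6
  2 × C: 1 H each → 2
  2 × C: no H
  1 × O: 1 H
  1 × O: no H
  Total hydrogens = 18.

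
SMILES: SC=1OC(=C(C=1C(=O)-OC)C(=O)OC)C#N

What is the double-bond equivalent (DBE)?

Molecular formula from the SMILES: C9H7NO5S.
DoU = (2C + 2 + N − H − X)/2 = (2·9 + 2 + 1 − 7 − 0)/2 = 14/2 = 7.
(Structurally: 1 ring(s) + 6 π bond(s) = 7.)

7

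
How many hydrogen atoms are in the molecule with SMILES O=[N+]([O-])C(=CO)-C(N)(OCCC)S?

12

Hydrogens are implicit in SMILES; fill each atom to its normal valence:
  2 × C: 2 H each → 4
  2 × C: no H
  2 × O: no H
  1 × C: 3 H
  1 × C: 1 H
  1 × N: 2 H
  1 × N (charge +1): no H
  1 × O: 1 H
  1 × O (charge -1): no H
  1 × S: 1 H
  Total hydrogens = 12.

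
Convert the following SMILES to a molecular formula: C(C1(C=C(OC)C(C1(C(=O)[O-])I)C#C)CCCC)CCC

C17H24IO3-

Heavy atoms from the SMILES: 17 C, 1 I, 3 O.
Implicit hydrogens by atom environment:
  6 × C: 2 H each → 12
  5 × C: no H
  3 × C: 3 H each → 9
  3 × C: 1 H each → 3
  2 × O: no H
  1 × I: no H
  1 × O (charge -1): no H
  Total hydrogens = 24.
Net charge -1.
Molecular formula: C17H24IO3-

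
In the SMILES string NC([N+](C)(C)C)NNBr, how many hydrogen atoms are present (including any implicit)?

Hydrogens are implicit in SMILES; fill each atom to its normal valence:
  3 × C: 3 H each → 9
  2 × N: 1 H each → 2
  1 × Br: no H
  1 × C: 1 H
  1 × N: 2 H
  1 × N (charge +1): no H
  Total hydrogens = 14.

14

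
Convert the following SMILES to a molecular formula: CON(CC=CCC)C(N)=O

C7H14N2O2

Heavy atoms from the SMILES: 7 C, 2 N, 2 O.
Implicit hydrogens by atom environment:
  2 × C: 3 H each → 6
  2 × C: 2 H each → 4
  2 × C: 1 H each → 2
  2 × O: no H
  1 × C: no H
  1 × N: 2 H
  1 × N: no H
  Total hydrogens = 14.
Molecular formula: C7H14N2O2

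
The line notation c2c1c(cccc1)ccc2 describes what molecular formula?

C10H8

Heavy atoms from the SMILES: 10 C.
Implicit hydrogens by atom environment:
  8 × C (aromatic): 1 H each → 8
  2 × C (aromatic): no H
  Total hydrogens = 8.
Molecular formula: C10H8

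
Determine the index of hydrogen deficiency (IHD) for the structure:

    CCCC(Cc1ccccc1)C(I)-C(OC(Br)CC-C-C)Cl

4

Molecular formula from the SMILES: C18H27BrClIO.
DoU = (2C + 2 + N − H − X)/2 = (2·18 + 2 + 0 − 27 − 3)/2 = 8/2 = 4.
(Structurally: 1 ring(s) + 3 π bond(s) = 4.)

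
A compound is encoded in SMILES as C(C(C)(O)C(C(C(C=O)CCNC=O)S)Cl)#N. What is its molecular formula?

C10H15ClN2O3S

Heavy atoms from the SMILES: 10 C, 1 Cl, 2 N, 3 O, 1 S.
Implicit hydrogens by atom environment:
  5 × C: 1 H each → 5
  2 × C: 2 H each → 4
  2 × C: no H
  2 × O: no H
  1 × C: 3 H
  1 × Cl: no H
  1 × N: 1 H
  1 × N: no H
  1 × O: 1 H
  1 × S: 1 H
  Total hydrogens = 15.
Molecular formula: C10H15ClN2O3S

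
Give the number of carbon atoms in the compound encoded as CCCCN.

4

The symbol for carbon appears 4 times in the SMILES.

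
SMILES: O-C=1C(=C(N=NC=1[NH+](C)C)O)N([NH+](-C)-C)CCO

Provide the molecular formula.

Heavy atoms from the SMILES: 10 C, 5 N, 3 O.
Implicit hydrogens by atom environment:
  4 × C: 3 H each → 12
  4 × C (aromatic): no H
  3 × O: 1 H each → 3
  2 × C: 2 H each → 4
  2 × N (charge +1): 1 H each → 2
  2 × N (aromatic): no H
  1 × N: no H
  Total hydrogens = 21.
Net charge +2.
Molecular formula: [C10H21N5O3]2+

[C10H21N5O3]2+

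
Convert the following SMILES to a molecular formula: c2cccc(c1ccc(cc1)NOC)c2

Heavy atoms from the SMILES: 13 C, 1 N, 1 O.
Implicit hydrogens by atom environment:
  9 × C (aromatic): 1 H each → 9
  3 × C (aromatic): no H
  1 × C: 3 H
  1 × N: 1 H
  1 × O: no H
  Total hydrogens = 13.
Molecular formula: C13H13NO

C13H13NO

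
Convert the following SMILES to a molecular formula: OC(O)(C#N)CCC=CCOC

C8H13NO3

Heavy atoms from the SMILES: 8 C, 1 N, 3 O.
Implicit hydrogens by atom environment:
  3 × C: 2 H each → 6
  2 × C: 1 H each → 2
  2 × C: no H
  2 × O: 1 H each → 2
  1 × C: 3 H
  1 × N: no H
  1 × O: no H
  Total hydrogens = 13.
Molecular formula: C8H13NO3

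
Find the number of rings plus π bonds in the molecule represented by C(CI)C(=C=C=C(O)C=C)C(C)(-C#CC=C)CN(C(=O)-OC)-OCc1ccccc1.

12

Molecular formula from the SMILES: C24H26INO4.
DoU = (2C + 2 + N − H − X)/2 = (2·24 + 2 + 1 − 26 − 1)/2 = 24/2 = 12.
(Structurally: 1 ring(s) + 11 π bond(s) = 12.)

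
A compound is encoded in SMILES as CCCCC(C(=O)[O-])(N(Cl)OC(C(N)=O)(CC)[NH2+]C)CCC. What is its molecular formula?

C14H28ClN3O4

Heavy atoms from the SMILES: 14 C, 1 Cl, 3 N, 4 O.
Implicit hydrogens by atom environment:
  6 × C: 2 H each → 12
  4 × C: 3 H each → 12
  4 × C: no H
  3 × O: no H
  1 × Cl: no H
  1 × N: 2 H
  1 × N (charge +1): 2 H
  1 × N: no H
  1 × O (charge -1): no H
  Total hydrogens = 28.
Molecular formula: C14H28ClN3O4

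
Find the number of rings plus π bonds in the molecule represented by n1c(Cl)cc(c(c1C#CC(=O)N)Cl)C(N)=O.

Molecular formula from the SMILES: C9H5Cl2N3O2.
DoU = (2C + 2 + N − H − X)/2 = (2·9 + 2 + 3 − 5 − 2)/2 = 16/2 = 8.
(Structurally: 1 ring(s) + 7 π bond(s) = 8.)

8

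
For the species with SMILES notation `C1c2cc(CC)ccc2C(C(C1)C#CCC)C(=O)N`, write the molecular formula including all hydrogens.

Heavy atoms from the SMILES: 17 C, 1 N, 1 O.
Implicit hydrogens by atom environment:
  4 × C: 2 H each → 8
  3 × C (aromatic): 1 H each → 3
  3 × C (aromatic): no H
  3 × C: no H
  2 × C: 3 H each → 6
  2 × C: 1 H each → 2
  1 × N: 2 H
  1 × O: no H
  Total hydrogens = 21.
Molecular formula: C17H21NO

C17H21NO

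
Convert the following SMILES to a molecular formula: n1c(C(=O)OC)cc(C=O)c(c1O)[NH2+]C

Heavy atoms from the SMILES: 9 C, 2 N, 4 O.
Implicit hydrogens by atom environment:
  4 × C (aromatic): no H
  3 × O: no H
  2 × C: 3 H each → 6
  1 × C (aromatic): 1 H
  1 × C: 1 H
  1 × C: no H
  1 × N (charge +1): 2 H
  1 × N (aromatic): no H
  1 × O: 1 H
  Total hydrogens = 11.
Net charge +1.
Molecular formula: C9H11N2O4+

C9H11N2O4+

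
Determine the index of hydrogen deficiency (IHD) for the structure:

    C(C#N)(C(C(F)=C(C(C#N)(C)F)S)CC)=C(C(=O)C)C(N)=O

8

Molecular formula from the SMILES: C14H15F2N3O2S.
DoU = (2C + 2 + N − H − X)/2 = (2·14 + 2 + 3 − 15 − 2)/2 = 16/2 = 8.
(Structurally: 0 ring(s) + 8 π bond(s) = 8.)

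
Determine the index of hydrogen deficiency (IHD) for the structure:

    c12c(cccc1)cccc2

Molecular formula from the SMILES: C10H8.
DoU = (2C + 2 + N − H − X)/2 = (2·10 + 2 + 0 − 8 − 0)/2 = 14/2 = 7.
(Structurally: 2 ring(s) + 5 π bond(s) = 7.)

7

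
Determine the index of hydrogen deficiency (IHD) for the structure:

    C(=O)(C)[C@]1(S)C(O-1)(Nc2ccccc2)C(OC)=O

7

Molecular formula from the SMILES: C12H13NO4S.
DoU = (2C + 2 + N − H − X)/2 = (2·12 + 2 + 1 − 13 − 0)/2 = 14/2 = 7.
(Structurally: 2 ring(s) + 5 π bond(s) = 7.)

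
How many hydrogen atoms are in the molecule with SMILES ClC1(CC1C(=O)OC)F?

Hydrogens are implicit in SMILES; fill each atom to its normal valence:
  2 × C: no H
  2 × O: no H
  1 × C: 3 H
  1 × C: 2 H
  1 × C: 1 H
  1 × Cl: no H
  1 × F: no H
  Total hydrogens = 6.

6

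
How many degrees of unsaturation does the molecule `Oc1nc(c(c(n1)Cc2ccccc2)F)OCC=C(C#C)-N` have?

Molecular formula from the SMILES: C16H14FN3O2.
DoU = (2C + 2 + N − H − X)/2 = (2·16 + 2 + 3 − 14 − 1)/2 = 22/2 = 11.
(Structurally: 2 ring(s) + 9 π bond(s) = 11.)

11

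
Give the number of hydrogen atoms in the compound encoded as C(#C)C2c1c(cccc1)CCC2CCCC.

Hydrogens are implicit in SMILES; fill each atom to its normal valence:
  5 × C: 2 H each → 10
  4 × C (aromatic): 1 H each → 4
  3 × C: 1 H each → 3
  2 × C (aromatic): no H
  1 × C: 3 H
  1 × C: no H
  Total hydrogens = 20.

20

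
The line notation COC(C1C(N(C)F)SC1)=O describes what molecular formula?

C6H10FNO2S

Heavy atoms from the SMILES: 6 C, 1 F, 1 N, 2 O, 1 S.
Implicit hydrogens by atom environment:
  2 × C: 3 H each → 6
  2 × C: 1 H each → 2
  2 × O: no H
  1 × C: 2 H
  1 × C: no H
  1 × F: no H
  1 × N: no H
  1 × S: no H
  Total hydrogens = 10.
Molecular formula: C6H10FNO2S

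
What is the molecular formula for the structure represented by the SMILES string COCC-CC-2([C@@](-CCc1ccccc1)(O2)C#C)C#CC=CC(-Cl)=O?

C21H21ClO3

Heavy atoms from the SMILES: 21 C, 1 Cl, 3 O.
Implicit hydrogens by atom environment:
  6 × C: no H
  5 × C: 2 H each → 10
  5 × C (aromatic): 1 H each → 5
  3 × C: 1 H each → 3
  3 × O: no H
  1 × C: 3 H
  1 × C (aromatic): no H
  1 × Cl: no H
  Total hydrogens = 21.
Molecular formula: C21H21ClO3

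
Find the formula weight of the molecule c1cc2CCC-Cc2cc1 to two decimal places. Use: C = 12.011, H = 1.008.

132.21

Molecular formula: C10H12.
M = 10×12.011 + 12×1.008 = 132.21 g/mol.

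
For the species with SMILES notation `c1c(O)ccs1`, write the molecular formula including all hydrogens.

C4H4OS

Heavy atoms from the SMILES: 4 C, 1 O, 1 S.
Implicit hydrogens by atom environment:
  3 × C (aromatic): 1 H each → 3
  1 × C (aromatic): no H
  1 × O: 1 H
  1 × S (aromatic): no H
  Total hydrogens = 4.
Molecular formula: C4H4OS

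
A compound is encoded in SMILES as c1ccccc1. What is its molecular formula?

Heavy atoms from the SMILES: 6 C.
Implicit hydrogens by atom environment:
  6 × C (aromatic): 1 H each → 6
  Total hydrogens = 6.
Molecular formula: C6H6

C6H6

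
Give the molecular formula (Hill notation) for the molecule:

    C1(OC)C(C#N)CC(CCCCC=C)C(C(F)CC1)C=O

C17H26FNO2

Heavy atoms from the SMILES: 17 C, 1 F, 1 N, 2 O.
Implicit hydrogens by atom environment:
  8 × C: 2 H each → 16
  7 × C: 1 H each → 7
  2 × O: no H
  1 × C: 3 H
  1 × C: no H
  1 × F: no H
  1 × N: no H
  Total hydrogens = 26.
Molecular formula: C17H26FNO2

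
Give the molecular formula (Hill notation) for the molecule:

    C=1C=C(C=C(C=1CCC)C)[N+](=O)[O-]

Heavy atoms from the SMILES: 10 C, 1 N, 2 O.
Implicit hydrogens by atom environment:
  3 × C (aromatic): 1 H each → 3
  3 × C (aromatic): no H
  2 × C: 3 H each → 6
  2 × C: 2 H each → 4
  1 × N (charge +1): no H
  1 × O: no H
  1 × O (charge -1): no H
  Total hydrogens = 13.
Molecular formula: C10H13NO2

C10H13NO2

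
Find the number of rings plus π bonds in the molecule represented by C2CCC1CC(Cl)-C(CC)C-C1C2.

2

Molecular formula from the SMILES: C12H21Cl.
DoU = (2C + 2 + N − H − X)/2 = (2·12 + 2 + 0 − 21 − 1)/2 = 4/2 = 2.
(Structurally: 2 ring(s) + 0 π bond(s) = 2.)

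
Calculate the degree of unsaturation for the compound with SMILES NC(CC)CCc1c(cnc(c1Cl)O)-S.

Molecular formula from the SMILES: C10H15ClN2OS.
DoU = (2C + 2 + N − H − X)/2 = (2·10 + 2 + 2 − 15 − 1)/2 = 8/2 = 4.
(Structurally: 1 ring(s) + 3 π bond(s) = 4.)

4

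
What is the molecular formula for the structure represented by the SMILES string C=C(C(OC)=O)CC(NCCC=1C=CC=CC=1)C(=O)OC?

Heavy atoms from the SMILES: 16 C, 1 N, 4 O.
Implicit hydrogens by atom environment:
  5 × C (aromatic): 1 H each → 5
  4 × C: 2 H each → 8
  4 × O: no H
  3 × C: no H
  2 × C: 3 H each → 6
  1 × C: 1 H
  1 × C (aromatic): no H
  1 × N: 1 H
  Total hydrogens = 21.
Molecular formula: C16H21NO4

C16H21NO4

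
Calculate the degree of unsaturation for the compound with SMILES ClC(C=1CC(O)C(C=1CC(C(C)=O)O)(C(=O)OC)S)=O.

5

Molecular formula from the SMILES: C12H15ClO6S.
DoU = (2C + 2 + N − H − X)/2 = (2·12 + 2 + 0 − 15 − 1)/2 = 10/2 = 5.
(Structurally: 1 ring(s) + 4 π bond(s) = 5.)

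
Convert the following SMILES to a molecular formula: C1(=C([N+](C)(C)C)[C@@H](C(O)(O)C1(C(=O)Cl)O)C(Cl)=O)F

C10H13Cl2FNO5+

Heavy atoms from the SMILES: 10 C, 2 Cl, 1 F, 1 N, 5 O.
Implicit hydrogens by atom environment:
  6 × C: no H
  3 × C: 3 H each → 9
  3 × O: 1 H each → 3
  2 × Cl: no H
  2 × O: no H
  1 × C: 1 H
  1 × F: no H
  1 × N (charge +1): no H
  Total hydrogens = 13.
Net charge +1.
Molecular formula: C10H13Cl2FNO5+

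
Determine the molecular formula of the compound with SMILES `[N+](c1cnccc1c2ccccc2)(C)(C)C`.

Heavy atoms from the SMILES: 14 C, 2 N.
Implicit hydrogens by atom environment:
  8 × C (aromatic): 1 H each → 8
  3 × C: 3 H each → 9
  3 × C (aromatic): no H
  1 × N (aromatic): no H
  1 × N (charge +1): no H
  Total hydrogens = 17.
Net charge +1.
Molecular formula: C14H17N2+

C14H17N2+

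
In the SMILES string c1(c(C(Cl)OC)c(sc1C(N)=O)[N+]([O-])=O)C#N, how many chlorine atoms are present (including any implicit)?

The symbol for chlorine appears 1 time in the SMILES.

1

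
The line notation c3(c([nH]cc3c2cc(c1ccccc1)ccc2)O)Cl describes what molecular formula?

C16H12ClNO

Heavy atoms from the SMILES: 16 C, 1 Cl, 1 N, 1 O.
Implicit hydrogens by atom environment:
  10 × C (aromatic): 1 H each → 10
  6 × C (aromatic): no H
  1 × Cl: no H
  1 × N (aromatic): 1 H
  1 × O: 1 H
  Total hydrogens = 12.
Molecular formula: C16H12ClNO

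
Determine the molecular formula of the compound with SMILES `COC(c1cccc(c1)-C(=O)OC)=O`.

C10H10O4

Heavy atoms from the SMILES: 10 C, 4 O.
Implicit hydrogens by atom environment:
  4 × C (aromatic): 1 H each → 4
  4 × O: no H
  2 × C: 3 H each → 6
  2 × C (aromatic): no H
  2 × C: no H
  Total hydrogens = 10.
Molecular formula: C10H10O4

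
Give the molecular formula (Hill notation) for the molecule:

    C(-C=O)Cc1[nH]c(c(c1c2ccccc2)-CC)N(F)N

Heavy atoms from the SMILES: 15 C, 1 F, 3 N, 1 O.
Implicit hydrogens by atom environment:
  5 × C (aromatic): 1 H each → 5
  5 × C (aromatic): no H
  3 × C: 2 H each → 6
  1 × C: 3 H
  1 × C: 1 H
  1 × F: no H
  1 × N: 2 H
  1 × N (aromatic): 1 H
  1 × N: no H
  1 × O: no H
  Total hydrogens = 18.
Molecular formula: C15H18FN3O

C15H18FN3O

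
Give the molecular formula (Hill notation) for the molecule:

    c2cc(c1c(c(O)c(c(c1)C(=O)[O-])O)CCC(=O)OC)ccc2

C17H15O6-

Heavy atoms from the SMILES: 17 C, 6 O.
Implicit hydrogens by atom environment:
  6 × C (aromatic): 1 H each → 6
  6 × C (aromatic): no H
  3 × O: no H
  2 × C: 2 H each → 4
  2 × C: no H
  2 × O: 1 H each → 2
  1 × C: 3 H
  1 × O (charge -1): no H
  Total hydrogens = 15.
Net charge -1.
Molecular formula: C17H15O6-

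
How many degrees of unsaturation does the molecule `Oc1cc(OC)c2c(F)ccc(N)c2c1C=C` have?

Molecular formula from the SMILES: C13H12FNO2.
DoU = (2C + 2 + N − H − X)/2 = (2·13 + 2 + 1 − 12 − 1)/2 = 16/2 = 8.
(Structurally: 2 ring(s) + 6 π bond(s) = 8.)

8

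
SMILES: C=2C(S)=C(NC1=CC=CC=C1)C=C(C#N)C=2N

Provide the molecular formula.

C13H11N3S

Heavy atoms from the SMILES: 13 C, 3 N, 1 S.
Implicit hydrogens by atom environment:
  7 × C (aromatic): 1 H each → 7
  5 × C (aromatic): no H
  1 × C: no H
  1 × N: 2 H
  1 × N: 1 H
  1 × N: no H
  1 × S: 1 H
  Total hydrogens = 11.
Molecular formula: C13H11N3S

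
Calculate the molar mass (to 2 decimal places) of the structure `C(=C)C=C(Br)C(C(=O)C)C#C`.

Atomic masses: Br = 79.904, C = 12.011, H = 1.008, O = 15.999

Molecular formula: C9H9BrO.
M = 1×79.904 + 9×12.011 + 9×1.008 + 1×15.999 = 213.07 g/mol.

213.07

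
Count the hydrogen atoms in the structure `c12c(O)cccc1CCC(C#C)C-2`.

12

Hydrogens are implicit in SMILES; fill each atom to its normal valence:
  3 × C: 2 H each → 6
  3 × C (aromatic): 1 H each → 3
  3 × C (aromatic): no H
  2 × C: 1 H each → 2
  1 × C: no H
  1 × O: 1 H
  Total hydrogens = 12.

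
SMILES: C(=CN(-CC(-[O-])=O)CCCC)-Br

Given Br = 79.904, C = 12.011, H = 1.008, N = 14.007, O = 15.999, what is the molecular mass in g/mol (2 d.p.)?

235.10

Molecular formula: C8H13BrNO2-.
M = 1×79.904 + 8×12.011 + 13×1.008 + 1×14.007 + 2×15.999 = 235.10 g/mol.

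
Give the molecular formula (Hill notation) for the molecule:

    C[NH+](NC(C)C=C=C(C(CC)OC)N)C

C11H24N3O+

Heavy atoms from the SMILES: 11 C, 3 N, 1 O.
Implicit hydrogens by atom environment:
  5 × C: 3 H each → 15
  3 × C: 1 H each → 3
  2 × C: no H
  1 × C: 2 H
  1 × N: 2 H
  1 × N: 1 H
  1 × N (charge +1): 1 H
  1 × O: no H
  Total hydrogens = 24.
Net charge +1.
Molecular formula: C11H24N3O+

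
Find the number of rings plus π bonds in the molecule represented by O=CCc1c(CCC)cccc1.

5

Molecular formula from the SMILES: C11H14O.
DoU = (2C + 2 + N − H − X)/2 = (2·11 + 2 + 0 − 14 − 0)/2 = 10/2 = 5.
(Structurally: 1 ring(s) + 4 π bond(s) = 5.)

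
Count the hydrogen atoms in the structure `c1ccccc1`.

Hydrogens are implicit in SMILES; fill each atom to its normal valence:
  6 × C (aromatic): 1 H each → 6
  Total hydrogens = 6.

6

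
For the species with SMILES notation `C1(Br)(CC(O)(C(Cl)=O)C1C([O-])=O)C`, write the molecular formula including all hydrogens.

C7H7BrClO4-

Heavy atoms from the SMILES: 1 Br, 7 C, 1 Cl, 4 O.
Implicit hydrogens by atom environment:
  4 × C: no H
  2 × O: no H
  1 × Br: no H
  1 × C: 3 H
  1 × C: 2 H
  1 × C: 1 H
  1 × Cl: no H
  1 × O: 1 H
  1 × O (charge -1): no H
  Total hydrogens = 7.
Net charge -1.
Molecular formula: C7H7BrClO4-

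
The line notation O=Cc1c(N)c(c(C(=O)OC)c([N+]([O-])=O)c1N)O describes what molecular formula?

C9H9N3O6

Heavy atoms from the SMILES: 9 C, 3 N, 6 O.
Implicit hydrogens by atom environment:
  6 × C (aromatic): no H
  4 × O: no H
  2 × N: 2 H each → 4
  1 × C: 3 H
  1 × C: 1 H
  1 × C: no H
  1 × N (charge +1): no H
  1 × O: 1 H
  1 × O (charge -1): no H
  Total hydrogens = 9.
Molecular formula: C9H9N3O6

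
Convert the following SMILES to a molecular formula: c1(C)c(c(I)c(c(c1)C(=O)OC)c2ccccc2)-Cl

Heavy atoms from the SMILES: 15 C, 1 Cl, 1 I, 2 O.
Implicit hydrogens by atom environment:
  6 × C (aromatic): 1 H each → 6
  6 × C (aromatic): no H
  2 × C: 3 H each → 6
  2 × O: no H
  1 × C: no H
  1 × Cl: no H
  1 × I: no H
  Total hydrogens = 12.
Molecular formula: C15H12ClIO2

C15H12ClIO2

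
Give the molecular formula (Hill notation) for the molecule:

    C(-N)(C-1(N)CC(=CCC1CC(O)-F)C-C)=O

Heavy atoms from the SMILES: 11 C, 1 F, 2 N, 2 O.
Implicit hydrogens by atom environment:
  4 × C: 2 H each → 8
  3 × C: 1 H each → 3
  3 × C: no H
  2 × N: 2 H each → 4
  1 × C: 3 H
  1 × F: no H
  1 × O: 1 H
  1 × O: no H
  Total hydrogens = 19.
Molecular formula: C11H19FN2O2

C11H19FN2O2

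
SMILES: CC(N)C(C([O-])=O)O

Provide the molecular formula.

Heavy atoms from the SMILES: 4 C, 1 N, 3 O.
Implicit hydrogens by atom environment:
  2 × C: 1 H each → 2
  1 × C: 3 H
  1 × C: no H
  1 × N: 2 H
  1 × O: 1 H
  1 × O: no H
  1 × O (charge -1): no H
  Total hydrogens = 8.
Net charge -1.
Molecular formula: C4H8NO3-

C4H8NO3-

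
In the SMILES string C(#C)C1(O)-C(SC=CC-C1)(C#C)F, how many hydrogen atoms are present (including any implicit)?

Hydrogens are implicit in SMILES; fill each atom to its normal valence:
  4 × C: 1 H each → 4
  4 × C: no H
  2 × C: 2 H each → 4
  1 × F: no H
  1 × O: 1 H
  1 × S: no H
  Total hydrogens = 9.

9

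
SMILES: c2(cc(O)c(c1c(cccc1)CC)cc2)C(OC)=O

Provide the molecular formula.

Heavy atoms from the SMILES: 16 C, 3 O.
Implicit hydrogens by atom environment:
  7 × C (aromatic): 1 H each → 7
  5 × C (aromatic): no H
  2 × C: 3 H each → 6
  2 × O: no H
  1 × C: 2 H
  1 × C: no H
  1 × O: 1 H
  Total hydrogens = 16.
Molecular formula: C16H16O3

C16H16O3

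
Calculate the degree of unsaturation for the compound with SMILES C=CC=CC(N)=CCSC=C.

Molecular formula from the SMILES: C9H13NS.
DoU = (2C + 2 + N − H − X)/2 = (2·9 + 2 + 1 − 13 − 0)/2 = 8/2 = 4.
(Structurally: 0 ring(s) + 4 π bond(s) = 4.)

4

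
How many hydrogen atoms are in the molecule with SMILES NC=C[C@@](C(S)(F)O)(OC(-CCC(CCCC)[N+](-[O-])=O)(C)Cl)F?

Hydrogens are implicit in SMILES; fill each atom to its normal valence:
  5 × C: 2 H each → 10
  3 × C: 1 H each → 3
  3 × C: no H
  2 × C: 3 H each → 6
  2 × F: no H
  2 × O: no H
  1 × Cl: no H
  1 × N: 2 H
  1 × N (charge +1): no H
  1 × O: 1 H
  1 × O (charge -1): no H
  1 × S: 1 H
  Total hydrogens = 23.

23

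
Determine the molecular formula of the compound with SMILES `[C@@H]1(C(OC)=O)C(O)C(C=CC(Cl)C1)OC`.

C10H15ClO4

Heavy atoms from the SMILES: 10 C, 1 Cl, 4 O.
Implicit hydrogens by atom environment:
  6 × C: 1 H each → 6
  3 × O: no H
  2 × C: 3 H each → 6
  1 × C: 2 H
  1 × C: no H
  1 × Cl: no H
  1 × O: 1 H
  Total hydrogens = 15.
Molecular formula: C10H15ClO4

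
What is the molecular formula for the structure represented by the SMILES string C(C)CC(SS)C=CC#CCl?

C8H11ClS2

Heavy atoms from the SMILES: 8 C, 1 Cl, 2 S.
Implicit hydrogens by atom environment:
  3 × C: 1 H each → 3
  2 × C: 2 H each → 4
  2 × C: no H
  1 × C: 3 H
  1 × Cl: no H
  1 × S: 1 H
  1 × S: no H
  Total hydrogens = 11.
Molecular formula: C8H11ClS2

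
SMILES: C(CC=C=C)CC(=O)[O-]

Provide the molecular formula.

C7H9O2-

Heavy atoms from the SMILES: 7 C, 2 O.
Implicit hydrogens by atom environment:
  4 × C: 2 H each → 8
  2 × C: no H
  1 × C: 1 H
  1 × O: no H
  1 × O (charge -1): no H
  Total hydrogens = 9.
Net charge -1.
Molecular formula: C7H9O2-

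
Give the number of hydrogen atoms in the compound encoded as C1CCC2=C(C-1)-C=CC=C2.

Hydrogens are implicit in SMILES; fill each atom to its normal valence:
  4 × C: 2 H each → 8
  4 × C (aromatic): 1 H each → 4
  2 × C (aromatic): no H
  Total hydrogens = 12.

12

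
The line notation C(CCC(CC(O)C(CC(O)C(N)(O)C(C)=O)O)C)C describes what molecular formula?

Heavy atoms from the SMILES: 14 C, 1 N, 5 O.
Implicit hydrogens by atom environment:
  5 × C: 2 H each → 10
  4 × C: 1 H each → 4
  4 × O: 1 H each → 4
  3 × C: 3 H each → 9
  2 × C: no H
  1 × N: 2 H
  1 × O: no H
  Total hydrogens = 29.
Molecular formula: C14H29NO5

C14H29NO5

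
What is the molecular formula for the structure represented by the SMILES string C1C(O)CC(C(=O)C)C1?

Heavy atoms from the SMILES: 7 C, 2 O.
Implicit hydrogens by atom environment:
  3 × C: 2 H each → 6
  2 × C: 1 H each → 2
  1 × C: 3 H
  1 × C: no H
  1 × O: 1 H
  1 × O: no H
  Total hydrogens = 12.
Molecular formula: C7H12O2

C7H12O2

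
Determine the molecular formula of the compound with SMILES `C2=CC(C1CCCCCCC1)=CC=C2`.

Heavy atoms from the SMILES: 14 C.
Implicit hydrogens by atom environment:
  7 × C: 2 H each → 14
  5 × C (aromatic): 1 H each → 5
  1 × C: 1 H
  1 × C (aromatic): no H
  Total hydrogens = 20.
Molecular formula: C14H20

C14H20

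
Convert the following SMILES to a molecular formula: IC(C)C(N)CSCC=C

C7H14INS

Heavy atoms from the SMILES: 7 C, 1 I, 1 N, 1 S.
Implicit hydrogens by atom environment:
  3 × C: 2 H each → 6
  3 × C: 1 H each → 3
  1 × C: 3 H
  1 × I: no H
  1 × N: 2 H
  1 × S: no H
  Total hydrogens = 14.
Molecular formula: C7H14INS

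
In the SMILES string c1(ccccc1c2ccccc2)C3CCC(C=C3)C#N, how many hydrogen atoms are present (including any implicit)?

Hydrogens are implicit in SMILES; fill each atom to its normal valence:
  9 × C (aromatic): 1 H each → 9
  4 × C: 1 H each → 4
  3 × C (aromatic): no H
  2 × C: 2 H each → 4
  1 × C: no H
  1 × N: no H
  Total hydrogens = 17.

17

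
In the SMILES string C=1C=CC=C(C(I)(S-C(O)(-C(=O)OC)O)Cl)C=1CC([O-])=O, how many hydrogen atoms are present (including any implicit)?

11

Hydrogens are implicit in SMILES; fill each atom to its normal valence:
  4 × C (aromatic): 1 H each → 4
  4 × C: no H
  3 × O: no H
  2 × C (aromatic): no H
  2 × O: 1 H each → 2
  1 × C: 3 H
  1 × C: 2 H
  1 × Cl: no H
  1 × I: no H
  1 × O (charge -1): no H
  1 × S: no H
  Total hydrogens = 11.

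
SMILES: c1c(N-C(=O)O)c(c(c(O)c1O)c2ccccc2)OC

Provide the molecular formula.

C14H13NO5

Heavy atoms from the SMILES: 14 C, 1 N, 5 O.
Implicit hydrogens by atom environment:
  6 × C (aromatic): 1 H each → 6
  6 × C (aromatic): no H
  3 × O: 1 H each → 3
  2 × O: no H
  1 × C: 3 H
  1 × C: no H
  1 × N: 1 H
  Total hydrogens = 13.
Molecular formula: C14H13NO5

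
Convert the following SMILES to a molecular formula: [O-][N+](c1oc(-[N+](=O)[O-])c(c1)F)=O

Heavy atoms from the SMILES: 4 C, 1 F, 2 N, 5 O.
Implicit hydrogens by atom environment:
  3 × C (aromatic): no H
  2 × N (charge +1): no H
  2 × O: no H
  2 × O (charge -1): no H
  1 × C (aromatic): 1 H
  1 × F: no H
  1 × O (aromatic): no H
  Total hydrogens = 1.
Molecular formula: C4HFN2O5

C4HFN2O5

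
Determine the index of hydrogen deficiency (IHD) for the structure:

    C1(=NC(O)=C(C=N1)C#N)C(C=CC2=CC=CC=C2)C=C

Molecular formula from the SMILES: C16H13N3O.
DoU = (2C + 2 + N − H − X)/2 = (2·16 + 2 + 3 − 13 − 0)/2 = 24/2 = 12.
(Structurally: 2 ring(s) + 10 π bond(s) = 12.)

12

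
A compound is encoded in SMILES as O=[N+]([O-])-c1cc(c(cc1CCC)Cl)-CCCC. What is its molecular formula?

C13H18ClNO2

Heavy atoms from the SMILES: 13 C, 1 Cl, 1 N, 2 O.
Implicit hydrogens by atom environment:
  5 × C: 2 H each → 10
  4 × C (aromatic): no H
  2 × C: 3 H each → 6
  2 × C (aromatic): 1 H each → 2
  1 × Cl: no H
  1 × N (charge +1): no H
  1 × O: no H
  1 × O (charge -1): no H
  Total hydrogens = 18.
Molecular formula: C13H18ClNO2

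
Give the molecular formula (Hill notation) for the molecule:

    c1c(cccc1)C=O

Heavy atoms from the SMILES: 7 C, 1 O.
Implicit hydrogens by atom environment:
  5 × C (aromatic): 1 H each → 5
  1 × C: 1 H
  1 × C (aromatic): no H
  1 × O: no H
  Total hydrogens = 6.
Molecular formula: C7H6O

C7H6O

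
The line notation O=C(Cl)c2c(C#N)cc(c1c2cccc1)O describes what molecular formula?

C12H6ClNO2

Heavy atoms from the SMILES: 12 C, 1 Cl, 1 N, 2 O.
Implicit hydrogens by atom environment:
  5 × C (aromatic): 1 H each → 5
  5 × C (aromatic): no H
  2 × C: no H
  1 × Cl: no H
  1 × N: no H
  1 × O: 1 H
  1 × O: no H
  Total hydrogens = 6.
Molecular formula: C12H6ClNO2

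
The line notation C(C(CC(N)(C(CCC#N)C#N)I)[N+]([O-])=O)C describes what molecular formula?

C10H15IN4O2

Heavy atoms from the SMILES: 10 C, 1 I, 4 N, 2 O.
Implicit hydrogens by atom environment:
  4 × C: 2 H each → 8
  3 × C: no H
  2 × C: 1 H each → 2
  2 × N: no H
  1 × C: 3 H
  1 × I: no H
  1 × N: 2 H
  1 × N (charge +1): no H
  1 × O: no H
  1 × O (charge -1): no H
  Total hydrogens = 15.
Molecular formula: C10H15IN4O2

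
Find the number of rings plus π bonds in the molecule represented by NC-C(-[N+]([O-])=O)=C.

2

Molecular formula from the SMILES: C3H6N2O2.
DoU = (2C + 2 + N − H − X)/2 = (2·3 + 2 + 2 − 6 − 0)/2 = 4/2 = 2.
(Structurally: 0 ring(s) + 2 π bond(s) = 2.)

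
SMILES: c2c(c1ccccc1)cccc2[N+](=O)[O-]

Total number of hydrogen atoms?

9

Hydrogens are implicit in SMILES; fill each atom to its normal valence:
  9 × C (aromatic): 1 H each → 9
  3 × C (aromatic): no H
  1 × N (charge +1): no H
  1 × O: no H
  1 × O (charge -1): no H
  Total hydrogens = 9.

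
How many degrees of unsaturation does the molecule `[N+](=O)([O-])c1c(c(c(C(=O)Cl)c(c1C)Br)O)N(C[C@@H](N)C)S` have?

Molecular formula from the SMILES: C11H13BrClN3O4S.
DoU = (2C + 2 + N − H − X)/2 = (2·11 + 2 + 3 − 13 − 2)/2 = 12/2 = 6.
(Structurally: 1 ring(s) + 5 π bond(s) = 6.)

6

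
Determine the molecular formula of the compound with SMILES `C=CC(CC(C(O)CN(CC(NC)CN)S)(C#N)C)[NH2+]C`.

Heavy atoms from the SMILES: 14 C, 5 N, 1 O, 1 S.
Implicit hydrogens by atom environment:
  5 × C: 2 H each → 10
  4 × C: 1 H each → 4
  3 × C: 3 H each → 9
  2 × C: no H
  2 × N: no H
  1 × N: 2 H
  1 × N (charge +1): 2 H
  1 × N: 1 H
  1 × O: 1 H
  1 × S: 1 H
  Total hydrogens = 30.
Net charge +1.
Molecular formula: C14H30N5OS+

C14H30N5OS+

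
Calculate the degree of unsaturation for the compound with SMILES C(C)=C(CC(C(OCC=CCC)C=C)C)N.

Molecular formula from the SMILES: C14H25NO.
DoU = (2C + 2 + N − H − X)/2 = (2·14 + 2 + 1 − 25 − 0)/2 = 6/2 = 3.
(Structurally: 0 ring(s) + 3 π bond(s) = 3.)

3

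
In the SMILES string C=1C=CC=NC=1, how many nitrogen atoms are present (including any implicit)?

1

The symbol for nitrogen appears 1 time in the SMILES.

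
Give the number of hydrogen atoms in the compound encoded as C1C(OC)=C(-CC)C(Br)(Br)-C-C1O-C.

Hydrogens are implicit in SMILES; fill each atom to its normal valence:
  3 × C: 3 H each → 9
  3 × C: 2 H each → 6
  3 × C: no H
  2 × Br: no H
  2 × O: no H
  1 × C: 1 H
  Total hydrogens = 16.

16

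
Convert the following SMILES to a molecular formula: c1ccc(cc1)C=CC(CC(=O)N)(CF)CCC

C15H20FNO

Heavy atoms from the SMILES: 15 C, 1 F, 1 N, 1 O.
Implicit hydrogens by atom environment:
  5 × C (aromatic): 1 H each → 5
  4 × C: 2 H each → 8
  2 × C: 1 H each → 2
  2 × C: no H
  1 × C: 3 H
  1 × C (aromatic): no H
  1 × F: no H
  1 × N: 2 H
  1 × O: no H
  Total hydrogens = 20.
Molecular formula: C15H20FNO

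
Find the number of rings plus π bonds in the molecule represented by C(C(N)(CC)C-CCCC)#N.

2

Molecular formula from the SMILES: C9H18N2.
DoU = (2C + 2 + N − H − X)/2 = (2·9 + 2 + 2 − 18 − 0)/2 = 4/2 = 2.
(Structurally: 0 ring(s) + 2 π bond(s) = 2.)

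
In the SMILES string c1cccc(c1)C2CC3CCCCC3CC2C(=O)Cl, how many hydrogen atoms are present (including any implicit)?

21

Hydrogens are implicit in SMILES; fill each atom to its normal valence:
  6 × C: 2 H each → 12
  5 × C (aromatic): 1 H each → 5
  4 × C: 1 H each → 4
  1 × C: no H
  1 × C (aromatic): no H
  1 × Cl: no H
  1 × O: no H
  Total hydrogens = 21.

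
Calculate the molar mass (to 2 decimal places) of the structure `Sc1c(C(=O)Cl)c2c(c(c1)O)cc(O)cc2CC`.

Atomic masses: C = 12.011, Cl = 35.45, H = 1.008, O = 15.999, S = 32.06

282.74

Molecular formula: C13H11ClO3S.
M = 13×12.011 + 1×35.45 + 11×1.008 + 3×15.999 + 1×32.06 = 282.74 g/mol.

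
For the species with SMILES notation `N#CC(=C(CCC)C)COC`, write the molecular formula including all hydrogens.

C9H15NO

Heavy atoms from the SMILES: 9 C, 1 N, 1 O.
Implicit hydrogens by atom environment:
  3 × C: 3 H each → 9
  3 × C: 2 H each → 6
  3 × C: no H
  1 × N: no H
  1 × O: no H
  Total hydrogens = 15.
Molecular formula: C9H15NO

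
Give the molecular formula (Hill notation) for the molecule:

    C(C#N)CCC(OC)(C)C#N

C8H12N2O

Heavy atoms from the SMILES: 8 C, 2 N, 1 O.
Implicit hydrogens by atom environment:
  3 × C: 2 H each → 6
  3 × C: no H
  2 × C: 3 H each → 6
  2 × N: no H
  1 × O: no H
  Total hydrogens = 12.
Molecular formula: C8H12N2O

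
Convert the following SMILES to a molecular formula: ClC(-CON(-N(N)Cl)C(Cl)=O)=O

Heavy atoms from the SMILES: 3 C, 3 Cl, 3 N, 3 O.
Implicit hydrogens by atom environment:
  3 × Cl: no H
  3 × O: no H
  2 × C: no H
  2 × N: no H
  1 × C: 2 H
  1 × N: 2 H
  Total hydrogens = 4.
Molecular formula: C3H4Cl3N3O3

C3H4Cl3N3O3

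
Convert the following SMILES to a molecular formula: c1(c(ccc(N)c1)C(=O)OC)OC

Heavy atoms from the SMILES: 9 C, 1 N, 3 O.
Implicit hydrogens by atom environment:
  3 × C (aromatic): 1 H each → 3
  3 × C (aromatic): no H
  3 × O: no H
  2 × C: 3 H each → 6
  1 × C: no H
  1 × N: 2 H
  Total hydrogens = 11.
Molecular formula: C9H11NO3

C9H11NO3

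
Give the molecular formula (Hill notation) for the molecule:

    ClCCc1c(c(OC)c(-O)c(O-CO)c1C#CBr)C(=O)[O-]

Heavy atoms from the SMILES: 1 Br, 13 C, 1 Cl, 6 O.
Implicit hydrogens by atom environment:
  6 × C (aromatic): no H
  3 × C: 2 H each → 6
  3 × C: no H
  3 × O: no H
  2 × O: 1 H each → 2
  1 × Br: no H
  1 × C: 3 H
  1 × Cl: no H
  1 × O (charge -1): no H
  Total hydrogens = 11.
Net charge -1.
Molecular formula: C13H11BrClO6-

C13H11BrClO6-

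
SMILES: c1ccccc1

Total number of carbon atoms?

The symbol for carbon appears 6 times in the SMILES. Lowercase c denotes aromatic carbon and counts toward C.

6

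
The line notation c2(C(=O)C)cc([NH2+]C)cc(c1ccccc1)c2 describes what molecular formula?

Heavy atoms from the SMILES: 15 C, 1 N, 1 O.
Implicit hydrogens by atom environment:
  8 × C (aromatic): 1 H each → 8
  4 × C (aromatic): no H
  2 × C: 3 H each → 6
  1 × C: no H
  1 × N (charge +1): 2 H
  1 × O: no H
  Total hydrogens = 16.
Net charge +1.
Molecular formula: C15H16NO+

C15H16NO+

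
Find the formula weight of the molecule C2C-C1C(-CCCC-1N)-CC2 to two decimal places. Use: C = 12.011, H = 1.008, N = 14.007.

153.27

Molecular formula: C10H19N.
M = 10×12.011 + 19×1.008 + 1×14.007 = 153.27 g/mol.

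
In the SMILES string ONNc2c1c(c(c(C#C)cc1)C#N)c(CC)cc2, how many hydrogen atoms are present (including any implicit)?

Hydrogens are implicit in SMILES; fill each atom to its normal valence:
  6 × C (aromatic): no H
  4 × C (aromatic): 1 H each → 4
  2 × C: no H
  2 × N: 1 H each → 2
  1 × C: 3 H
  1 × C: 2 H
  1 × C: 1 H
  1 × N: no H
  1 × O: 1 H
  Total hydrogens = 13.

13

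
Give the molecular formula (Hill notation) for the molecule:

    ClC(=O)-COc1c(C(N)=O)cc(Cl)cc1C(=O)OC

C11H9Cl2NO5

Heavy atoms from the SMILES: 11 C, 2 Cl, 1 N, 5 O.
Implicit hydrogens by atom environment:
  5 × O: no H
  4 × C (aromatic): no H
  3 × C: no H
  2 × C (aromatic): 1 H each → 2
  2 × Cl: no H
  1 × C: 3 H
  1 × C: 2 H
  1 × N: 2 H
  Total hydrogens = 9.
Molecular formula: C11H9Cl2NO5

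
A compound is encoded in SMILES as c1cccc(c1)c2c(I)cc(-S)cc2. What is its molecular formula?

Heavy atoms from the SMILES: 12 C, 1 I, 1 S.
Implicit hydrogens by atom environment:
  8 × C (aromatic): 1 H each → 8
  4 × C (aromatic): no H
  1 × I: no H
  1 × S: 1 H
  Total hydrogens = 9.
Molecular formula: C12H9IS

C12H9IS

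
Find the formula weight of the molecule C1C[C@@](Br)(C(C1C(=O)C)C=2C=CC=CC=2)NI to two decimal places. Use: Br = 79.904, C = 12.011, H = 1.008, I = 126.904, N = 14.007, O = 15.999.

408.08

Molecular formula: C13H15BrINO.
M = 1×79.904 + 13×12.011 + 15×1.008 + 1×126.904 + 1×14.007 + 1×15.999 = 408.08 g/mol.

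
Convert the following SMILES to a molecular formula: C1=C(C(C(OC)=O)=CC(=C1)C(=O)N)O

Heavy atoms from the SMILES: 9 C, 1 N, 4 O.
Implicit hydrogens by atom environment:
  3 × C (aromatic): 1 H each → 3
  3 × C (aromatic): no H
  3 × O: no H
  2 × C: no H
  1 × C: 3 H
  1 × N: 2 H
  1 × O: 1 H
  Total hydrogens = 9.
Molecular formula: C9H9NO4

C9H9NO4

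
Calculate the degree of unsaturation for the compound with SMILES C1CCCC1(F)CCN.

Molecular formula from the SMILES: C7H14FN.
DoU = (2C + 2 + N − H − X)/2 = (2·7 + 2 + 1 − 14 − 1)/2 = 2/2 = 1.
(Structurally: 1 ring(s) + 0 π bond(s) = 1.)

1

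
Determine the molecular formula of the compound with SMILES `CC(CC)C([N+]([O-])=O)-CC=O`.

C7H13NO3

Heavy atoms from the SMILES: 7 C, 1 N, 3 O.
Implicit hydrogens by atom environment:
  3 × C: 1 H each → 3
  2 × C: 3 H each → 6
  2 × C: 2 H each → 4
  2 × O: no H
  1 × N (charge +1): no H
  1 × O (charge -1): no H
  Total hydrogens = 13.
Molecular formula: C7H13NO3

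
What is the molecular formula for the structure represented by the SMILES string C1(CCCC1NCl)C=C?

C7H12ClN

Heavy atoms from the SMILES: 7 C, 1 Cl, 1 N.
Implicit hydrogens by atom environment:
  4 × C: 2 H each → 8
  3 × C: 1 H each → 3
  1 × Cl: no H
  1 × N: 1 H
  Total hydrogens = 12.
Molecular formula: C7H12ClN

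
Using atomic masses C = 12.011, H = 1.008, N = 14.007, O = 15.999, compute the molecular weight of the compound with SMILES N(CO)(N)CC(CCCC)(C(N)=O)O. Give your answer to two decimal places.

Molecular formula: C8H19N3O3.
M = 8×12.011 + 19×1.008 + 3×14.007 + 3×15.999 = 205.26 g/mol.

205.26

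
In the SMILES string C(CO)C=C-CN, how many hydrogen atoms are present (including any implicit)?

11

Hydrogens are implicit in SMILES; fill each atom to its normal valence:
  3 × C: 2 H each → 6
  2 × C: 1 H each → 2
  1 × N: 2 H
  1 × O: 1 H
  Total hydrogens = 11.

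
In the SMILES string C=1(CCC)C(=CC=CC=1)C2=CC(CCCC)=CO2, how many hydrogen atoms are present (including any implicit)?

22

Hydrogens are implicit in SMILES; fill each atom to its normal valence:
  6 × C (aromatic): 1 H each → 6
  5 × C: 2 H each → 10
  4 × C (aromatic): no H
  2 × C: 3 H each → 6
  1 × O (aromatic): no H
  Total hydrogens = 22.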